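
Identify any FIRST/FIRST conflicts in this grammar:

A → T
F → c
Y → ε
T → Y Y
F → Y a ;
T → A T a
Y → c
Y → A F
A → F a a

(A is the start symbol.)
Yes. A → T / A → F a a on { 'a', 'c' }; F → c / F → Y a ';' on { 'c' }; Y → c / Y → A F on { 'c' }; T → Y Y / T → A T a on { 'a', 'c' }

FIRST sets of the non-terminals at (or reachable through a nullable prefix from) the front of some alternative:
  FIRST(T) = { 'a', 'c', ε }
  FIRST(F) = { 'a', 'c' }
  FIRST(Y) = { 'a', 'c', ε }
  FIRST(A) = { 'a', 'c', ε }

Productions for A:
  A → T: FIRST = { 'a', 'c', ε }
  A → F a a: FIRST = { 'a', 'c' }
Productions for F:
  F → c: FIRST = { 'c' }
  F → Y a ;: FIRST = { 'a', 'c' }
Productions for Y:
  Y → ε: FIRST = { ε }
  Y → c: FIRST = { 'c' }
  Y → A F: FIRST = { 'a', 'c' }
Productions for T:
  T → Y Y: FIRST = { 'a', 'c', ε }
  T → A T a: FIRST = { 'a', 'c' }

Conflict for A: A → T and A → F a a
  Overlap: { 'a', 'c' }
Conflict for F: F → c and F → Y a ;
  Overlap: { 'c' }
Conflict for Y: Y → c and Y → A F
  Overlap: { 'c' }
Conflict for T: T → Y Y and T → A T a
  Overlap: { 'a', 'c' }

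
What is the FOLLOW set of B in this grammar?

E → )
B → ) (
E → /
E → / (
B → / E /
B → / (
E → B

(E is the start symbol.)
{ $, '/' }

In E → B: B is at the end, add FOLLOW(E)

The FOLLOW sets referred to above (computed the same way, to a fixed point):
  FOLLOW(E) = { $, '/' }

Taking the union: FOLLOW(B) = { $, '/' }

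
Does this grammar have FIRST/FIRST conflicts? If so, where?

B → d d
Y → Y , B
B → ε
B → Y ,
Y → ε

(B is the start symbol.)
A FIRST/FIRST conflict occurs when two productions N → α and N → β for the same non-terminal have FIRST(α) ∩ FIRST(β) ≠ ∅ (with ε ∈ FIRST of a nullable right-hand side, so two nullable alternatives also conflict).

FIRST sets of the non-terminals at (or reachable through a nullable prefix from) the front of some alternative:
  FIRST(Y) = { ',', ε }

Productions for B:
  B → d d: FIRST = { 'd' }
  B → ε: FIRST = { ε }
  B → Y ,: FIRST = { ',' }
Productions for Y:
  Y → Y , B: FIRST = { ',' }
  Y → ε: FIRST = { ε }

All alternatives of each non-terminal have pairwise disjoint FIRST sets.

Answer: No FIRST/FIRST conflicts.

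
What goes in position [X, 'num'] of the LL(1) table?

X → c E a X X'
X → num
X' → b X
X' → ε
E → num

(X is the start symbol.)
X → num

To find M[X, 'num'], we find productions for X where 'num' is in the predict set (PREDICT(N → α) = (FIRST(α) \ {ε}) ∪ (FOLLOW(N) if α ⇒* ε)).

X → c E a X X': PREDICT = { 'c' }
X → num: PREDICT = { 'num' }
  'num' is in predict set, so this production goes in M[X, 'num']

M[X, 'num'] = X → num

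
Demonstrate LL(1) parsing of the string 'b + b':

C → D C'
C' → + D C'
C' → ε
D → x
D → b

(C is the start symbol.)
LL(1) parsing maintains a stack (initially the start symbol over $) and the input. At each step: if the stack top is a terminal, match it against the current input token; if it is a non-terminal N, replace it with the RHS of M[N, lookahead] (the unique production whose predict set contains the lookahead).

Stack is shown with the top on the left.

Stack     Input    Action
-------------------------
C $       b + b $  output C → D C'
D C' $    b + b $  output D → b
b C' $    b + b $  match 'b'
C' $      + b $    output C' → + D C'
+ D C' $  + b $    match '+'
D C' $    b $      output D → b
b C' $    b $      match 'b'
C' $      $        output C' → ε
$         $        accept

The string is accepted.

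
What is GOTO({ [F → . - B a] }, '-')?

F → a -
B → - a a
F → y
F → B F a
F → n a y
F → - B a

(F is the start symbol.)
{ [B → . - a a], [F → - . B a] }

GOTO(I, '-') = CLOSURE({ [A → αX.β] : [A → α.Xβ] ∈ I, X = '-' })

Items with dot before '-', with the dot advanced:
  [F → . - B a] → [F → - . B a]
Closure of the advanced items:
  [F → - . B a] has the dot before B: add [B → . - a a]

GOTO = { [B → . - a a], [F → - . B a] }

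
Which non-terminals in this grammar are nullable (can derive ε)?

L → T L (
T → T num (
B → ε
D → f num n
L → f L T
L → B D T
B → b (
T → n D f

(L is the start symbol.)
{ 'B' }

ε-productions: B → ε
So B is immediately nullable.
No further non-terminal can be added: every production for the remaining non-terminals contains a terminal or a non-nullable non-terminal.
Nullable = { 'B' }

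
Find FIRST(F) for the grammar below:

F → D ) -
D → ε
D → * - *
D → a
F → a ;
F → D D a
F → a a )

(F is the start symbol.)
{ ')', '*', 'a' }

FIRST sets of the other non-terminals involved (by the same procedure, iterated to a fixed point):
  FIRST(D) = { '*', 'a', ε }

From F → D ) -:
  - D is a non-terminal: add FIRST(D) \ {ε} = { '*', 'a' }
    D is nullable, so continue to the next symbol
  - ')' is a terminal: add ')' and stop
From F → a ;:
  - a is a terminal: add 'a' and stop
From F → D D a:
  - D is a non-terminal: add FIRST(D) \ {ε} = { '*', 'a' }
    D is nullable, so continue to the next symbol
  - D is a non-terminal: add FIRST(D) \ {ε} = { '*', 'a' }
    D is nullable, so continue to the next symbol
  - a is a terminal: add 'a' and stop
From F → a a ):
  - a is a terminal: add 'a' and stop

Collecting: FIRST(F) = { ')', '*', 'a' }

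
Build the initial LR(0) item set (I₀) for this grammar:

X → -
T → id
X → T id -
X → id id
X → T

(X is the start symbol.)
First, augment the grammar with X' → X
I₀ = CLOSURE({ [X' → . X] }):
  [X' → . X] has the dot before X: add [X → . -], [X → . T id -], [X → . id id], [X → . T]
  [X → . T id -] has the dot before T: add [T → . id]
No further items can be added.

I₀ = { [T → . id], [X → . -], [X → . T id -], [X → . T], [X → . id id], [X' → . X] }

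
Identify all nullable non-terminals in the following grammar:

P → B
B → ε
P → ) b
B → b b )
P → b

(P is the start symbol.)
ε-productions: B → ε
So B is immediately nullable.
P → B: every symbol on the right is nullable, so P is nullable too.
Every non-terminal is now nullable.
Nullable = { 'B', 'P' }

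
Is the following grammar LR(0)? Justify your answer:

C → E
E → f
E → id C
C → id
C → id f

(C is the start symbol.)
No. Shift-reduce conflict between [C → id .] and [C → . id]

Augment with C' → C and build the canonical LR(0) collection (I0 = CLOSURE({[C' → . C]}), then GOTO on every symbol after a dot until no new states appear). It has 7 states:
  I0: { [C → . E], [C → . id f], [C → . id], [C' → . C], [E → . f], [E → . id C] }  — shift
  I1: { [C' → C .] }  — accept
  I2: { [C → E .] }  — reduce
  I3: { [E → f .] }  — reduce
  I4: { [C → . E], [C → . id f], [C → . id], [C → id . f], [C → id .], [E → . f], [E → . id C], [E → id . C] }  — shift, reduce
  I5: { [E → id C .] }  — reduce
  I6: { [C → id f .], [E → f .] }  — 2 reduces

Conflict in state I4:
  Shift-reduce conflict between [C → id .] and [C → . id]
So the grammar is NOT LR(0).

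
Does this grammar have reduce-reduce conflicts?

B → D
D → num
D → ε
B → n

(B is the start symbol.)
No reduce-reduce conflicts

A reduce-reduce conflict occurs when an LR(0) state has two complete items [A → α .] and [B → β .] — both call for a reduction, and with no lookahead the parser cannot choose between them.

Augment with B' → B and build the canonical LR(0) collection (I0 = CLOSURE({[B' → . B]}), then GOTO on every symbol after a dot until no new states appear). It has 5 states:
  I0: { [B → . D], [B → . n], [B' → . B], [D → . num], [D → .] }  — shift, reduce
  I1: { [B' → B .] }  — accept
  I2: { [B → D .] }  — reduce
  I3: { [B → n .] }  — reduce
  I4: { [D → num .] }  — reduce

No state contains more than one complete item.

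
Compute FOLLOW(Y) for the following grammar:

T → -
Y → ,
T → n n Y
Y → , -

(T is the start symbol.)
To compute FOLLOW(Y), find every occurrence of Y on a right-hand side N → α Y β: add FIRST(β) \ {ε}, and if β is empty or nullable also add FOLLOW(N). Iterate to a fixed point.

In T → n n Y: Y is at the end, add FOLLOW(T)

The FOLLOW sets referred to above (computed the same way, to a fixed point):
  FOLLOW(T) = { $ }

Taking the union: FOLLOW(Y) = { $ }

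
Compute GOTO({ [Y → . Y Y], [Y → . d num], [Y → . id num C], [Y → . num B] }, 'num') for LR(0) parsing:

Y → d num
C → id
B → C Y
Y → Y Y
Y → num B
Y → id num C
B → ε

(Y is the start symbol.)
{ [B → . C Y], [B → .], [C → . id], [Y → num . B] }

GOTO(I, 'num') = CLOSURE({ [A → αX.β] : [A → α.Xβ] ∈ I, X = 'num' })

Items with dot before 'num', with the dot advanced:
  [Y → . num B] → [Y → num . B]
Closure of the advanced items:
  [Y → num . B] has the dot before B: add [B → . C Y], [B → .]
  [B → . C Y] has the dot before C: add [C → . id]

GOTO = { [B → . C Y], [B → .], [C → . id], [Y → num . B] }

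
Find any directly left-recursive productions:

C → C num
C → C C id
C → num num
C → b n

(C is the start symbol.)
Yes, C is left-recursive

Direct left recursion occurs when N → N α for some non-terminal N (the right-hand side begins with the left-hand side itself).

C → C num: LEFT RECURSIVE (starts with C)
C → C C id: LEFT RECURSIVE (starts with C)
C → num num: starts with num
C → b n: starts with b

The grammar has direct left recursion on: C.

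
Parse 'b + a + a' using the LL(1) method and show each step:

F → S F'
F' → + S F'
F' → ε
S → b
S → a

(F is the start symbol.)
LL(1) parsing maintains a stack (initially the start symbol over $) and the input. At each step: if the stack top is a terminal, match it against the current input token; if it is a non-terminal N, replace it with the RHS of M[N, lookahead] (the unique production whose predict set contains the lookahead).

Stack is shown with the top on the left.

Stack     Input        Action
-----------------------------
F $       b + a + a $  output F → S F'
S F' $    b + a + a $  output S → b
b F' $    b + a + a $  match 'b'
F' $      + a + a $    output F' → + S F'
+ S F' $  + a + a $    match '+'
S F' $    a + a $      output S → a
a F' $    a + a $      match 'a'
F' $      + a $        output F' → + S F'
+ S F' $  + a $        match '+'
S F' $    a $          output S → a
a F' $    a $          match 'a'
F' $      $            output F' → ε
$         $            accept

The string is accepted.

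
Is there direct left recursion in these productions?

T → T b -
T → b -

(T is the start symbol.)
T → T b -: LEFT RECURSIVE (starts with T)
T → b -: starts with b

The grammar has direct left recursion on: T.

Answer: Yes, T is left-recursive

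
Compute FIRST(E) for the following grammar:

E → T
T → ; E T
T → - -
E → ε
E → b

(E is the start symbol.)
To compute FIRST(E), examine every production with E on the left-hand side, reading each right-hand side left to right until a non-nullable symbol is reached.

FIRST sets of the other non-terminals involved (by the same procedure, iterated to a fixed point):
  FIRST(T) = { '-', ';' }

From E → T:
  - T is a non-terminal: add FIRST(T) \ {ε} = { '-', ';' }
    T is not nullable, so stop
From E → ε:
  - ε-production, so ε ∈ FIRST(E)
From E → b:
  - b is a terminal: add 'b' and stop

Collecting: FIRST(E) = { '-', ';', 'b', ε }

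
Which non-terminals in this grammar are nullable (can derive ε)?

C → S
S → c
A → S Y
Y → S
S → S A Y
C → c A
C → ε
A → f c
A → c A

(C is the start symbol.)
{ 'C' }

A non-terminal is nullable if it can derive ε (the empty string): either it has an ε-production, or it has a production whose right-hand side consists entirely of nullable non-terminals.

ε-productions: C → ε
So C is immediately nullable.
No further non-terminal can be added: every production for the remaining non-terminals contains a terminal or a non-nullable non-terminal.
Nullable = { 'C' }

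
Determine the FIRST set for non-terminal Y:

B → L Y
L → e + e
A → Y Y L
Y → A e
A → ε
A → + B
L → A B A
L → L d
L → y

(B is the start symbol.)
{ '+', 'e' }

To compute FIRST(Y), examine every production with Y on the left-hand side, reading each right-hand side left to right until a non-nullable symbol is reached.

FIRST sets of the other non-terminals involved (by the same procedure, iterated to a fixed point):
  FIRST(A) = { '+', 'e', ε }

From Y → A e:
  - A is a non-terminal: add FIRST(A) \ {ε} = { '+', 'e' }
    A is nullable, so continue to the next symbol
  - e is a terminal: add 'e' and stop

Collecting: FIRST(Y) = { '+', 'e' }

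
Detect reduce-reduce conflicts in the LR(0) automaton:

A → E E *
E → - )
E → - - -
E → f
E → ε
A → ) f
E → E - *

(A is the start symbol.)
Augment with A' → A and build the canonical LR(0) collection (I0 = CLOSURE({[A' → . A]}), then GOTO on every symbol after a dot until no new states appear). It has 15 states:
  I0: { [A → . ) f], [A → . E E *], [A' → . A], [E → . - )], [E → . - - -], [E → . E - *], [E → . f], [E → .] }  — shift, reduce
  I1: { [A → ) . f] }  — shift
  I2: { [E → - . )], [E → - . - -] }  — shift
  I3: { [A' → A .] }  — accept
  I4: { [A → E . E *], [E → . - )], [E → . - - -], [E → . E - *], [E → . f], [E → .], [E → E . - *] }  — shift, reduce
  I5: { [E → f .] }  — reduce
  I6: { [E → - . )], [E → - . - -], [E → E - . *] }  — shift
  I7: { [A → E E . *], [E → E . - *] }  — shift
  I8: { [A → E E * .] }  — reduce
  I9: { [E → E - . *] }  — shift
  I10: { [E → E - * .] }  — reduce
  I11: { [E → - ) .] }  — reduce
  I12: { [E → - - . -] }  — shift
  I13: { [E → - - - .] }  — reduce
  I14: { [A → ) f .] }  — reduce

No state contains more than one complete item.

Answer: No reduce-reduce conflicts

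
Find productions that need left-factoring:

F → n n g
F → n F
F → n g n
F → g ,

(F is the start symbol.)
Left-factoring is needed when two productions for the same non-terminal
share a common prefix on the right-hand side.

Productions for F:
  F → n n g
  F → n F
  F → n g n
  F → g ,

Found common prefix 'n' in productions for F

Answer: Yes, F has productions with common prefix 'n'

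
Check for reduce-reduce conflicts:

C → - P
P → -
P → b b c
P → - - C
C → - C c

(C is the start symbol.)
A reduce-reduce conflict occurs when an LR(0) state has two complete items [A → α .] and [B → β .] — both call for a reduction, and with no lookahead the parser cannot choose between them.

Augment with C' → C and build the canonical LR(0) collection (I0 = CLOSURE({[C' → . C]}), then GOTO on every symbol after a dot until no new states appear). It has 12 states:
  I0: { [C → . - C c], [C → . - P], [C' → . C] }  — shift
  I1: { [C → - . C c], [C → - . P], [C → . - C c], [C → . - P], [P → . - - C], [P → . -], [P → . b b c] }  — shift
  I2: { [C' → C .] }  — accept
  I3: { [C → - . C c], [C → - . P], [C → . - C c], [C → . - P], [P → - . - C], [P → - .], [P → . - - C], [P → . -], [P → . b b c] }  — shift, reduce
  I4: { [C → - C . c] }  — shift
  I5: { [C → - P .] }  — reduce
  I6: { [P → b . b c] }  — shift
  I7: { [P → b b . c] }  — shift
  I8: { [P → b b c .] }  — reduce
  I9: { [C → - C c .] }  — reduce
  I10: { [C → - . C c], [C → - . P], [C → . - C c], [C → . - P], [P → - - . C], [P → - . - C], [P → - .], [P → . - - C], [P → . -], [P → . b b c] }  — shift, reduce
  I11: { [C → - C . c], [P → - - C .] }  — shift, reduce

No state contains more than one complete item.

Answer: No reduce-reduce conflicts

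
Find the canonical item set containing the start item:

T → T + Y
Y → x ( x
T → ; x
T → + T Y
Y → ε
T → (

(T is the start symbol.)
{ [T → . (], [T → . + T Y], [T → . ; x], [T → . T + Y], [T' → . T] }

First, augment the grammar with T' → T
I₀ = CLOSURE({ [T' → . T] }):
  [T' → . T] has the dot before T: add [T → . T + Y], [T → . ; x], [T → . + T Y], [T → . (]
No further items can be added.

I₀ = { [T → . (], [T → . + T Y], [T → . ; x], [T → . T + Y], [T' → . T] }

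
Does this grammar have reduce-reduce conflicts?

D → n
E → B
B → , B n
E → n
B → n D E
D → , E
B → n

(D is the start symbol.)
Yes — I7: [B → n .] vs [E → n .]

A reduce-reduce conflict occurs when an LR(0) state has two complete items [A → α .] and [B → β .] — both call for a reduction, and with no lookahead the parser cannot choose between them.

Augment with D' → D and build the canonical LR(0) collection (I0 = CLOSURE({[D' → . D]}), then GOTO on every symbol after a dot until no new states appear). It has 13 states:
  I0: { [D → . , E], [D → . n], [D' → . D] }  — shift
  I1: { [B → . , B n], [B → . n D E], [B → . n], [D → , . E], [E → . B], [E → . n] }  — shift
  I2: { [D' → D .] }  — accept
  I3: { [D → n .] }  — reduce
  I4: { [B → , . B n], [B → . , B n], [B → . n D E], [B → . n] }  — shift
  I5: { [E → B .] }  — reduce
  I6: { [D → , E .] }  — reduce
  I7: { [B → n . D E], [B → n .], [D → . , E], [D → . n], [E → n .] }  — shift, 2 reduces
  I8: { [B → . , B n], [B → . n D E], [B → . n], [B → n D . E], [E → . B], [E → . n] }  — shift
  I9: { [B → n D E .] }  — reduce
  I10: { [B → , B . n] }  — shift
  I11: { [B → n . D E], [B → n .], [D → . , E], [D → . n] }  — shift, reduce
  I12: { [B → , B n .] }  — reduce

I7 contains complete items [B → n .], [E → n .] — reduce-reduce conflict.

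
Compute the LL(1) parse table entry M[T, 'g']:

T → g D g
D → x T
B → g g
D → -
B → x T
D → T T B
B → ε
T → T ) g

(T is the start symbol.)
T → g D g, T → T ) g

To find M[T, 'g'], we find productions for T where 'g' is in the predict set (PREDICT(N → α) = (FIRST(α) \ {ε}) ∪ (FOLLOW(N) if α ⇒* ε)).

Relevant sets:
  FIRST(T) = { 'g' }

T → g D g: PREDICT = { 'g' }
  'g' is in predict set, so this production goes in M[T, 'g']
T → T ) g: PREDICT = { 'g' }
  'g' is in predict set, so this production goes in M[T, 'g']

M[T, 'g'] = T → g D g, T → T ) g  (a multiply-defined cell — the grammar is not LL(1))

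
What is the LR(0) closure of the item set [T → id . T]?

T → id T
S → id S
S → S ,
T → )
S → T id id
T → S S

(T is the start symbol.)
{ [S → . S ,], [S → . T id id], [S → . id S], [T → . )], [T → . S S], [T → . id T], [T → id . T] }

To compute CLOSURE, for each item [A → α.Bβ] where B is a non-terminal, add [B → .γ] for all productions B → γ; repeat for the newly added items until nothing changes.

Start with: [T → id . T]
  [T → id . T] has the dot before T: add [T → . id T], [T → . )], [T → . S S]
  [T → . S S] has the dot before S: add [S → . id S], [S → . S ,], [S → . T id id]
No further items can be added.

CLOSURE = { [S → . S ,], [S → . T id id], [S → . id S], [T → . )], [T → . S S], [T → . id T], [T → id . T] }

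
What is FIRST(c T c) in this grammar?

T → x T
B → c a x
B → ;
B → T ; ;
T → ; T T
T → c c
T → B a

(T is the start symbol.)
{ 'c' }

To compute FIRST(c T c), process the symbols left to right:
Symbol c is a terminal. Add 'c' and stop.
FIRST(c T c) = { 'c' }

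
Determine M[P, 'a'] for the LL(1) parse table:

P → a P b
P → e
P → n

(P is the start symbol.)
To find M[P, 'a'], we find productions for P where 'a' is in the predict set (PREDICT(N → α) = (FIRST(α) \ {ε}) ∪ (FOLLOW(N) if α ⇒* ε)).

P → a P b: PREDICT = { 'a' }
  'a' is in predict set, so this production goes in M[P, 'a']
P → e: PREDICT = { 'e' }
P → n: PREDICT = { 'n' }

M[P, 'a'] = P → a P b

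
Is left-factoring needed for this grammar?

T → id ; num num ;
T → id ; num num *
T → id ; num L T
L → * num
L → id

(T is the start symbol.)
Yes, T has productions with common prefix 'id ; num'

Left-factoring is needed when two productions for the same non-terminal
share a common prefix on the right-hand side.

Productions for T:
  T → id ; num num ;
  T → id ; num num *
  T → id ; num L T
Productions for L:
  L → * num
  L → id

Found common prefix 'id ; num' in productions for T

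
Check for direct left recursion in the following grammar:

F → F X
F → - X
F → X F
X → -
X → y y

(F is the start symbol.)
Yes, F is left-recursive

F → F X: LEFT RECURSIVE (starts with F)
F → - X: starts with '-'
F → X F: starts with X
X → -: starts with '-'
X → y y: starts with y

The grammar has direct left recursion on: F.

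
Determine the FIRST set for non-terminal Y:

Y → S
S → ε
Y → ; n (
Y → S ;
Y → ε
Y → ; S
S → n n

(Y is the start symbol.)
{ ';', 'n', ε }

To compute FIRST(Y), examine every production with Y on the left-hand side, reading each right-hand side left to right until a non-nullable symbol is reached.

FIRST sets of the other non-terminals involved (by the same procedure, iterated to a fixed point):
  FIRST(S) = { 'n', ε }

From Y → S:
  - S is a non-terminal: add FIRST(S) \ {ε} = { 'n' }
    S is nullable and nothing follows, so the whole right-hand side can vanish: ε ∈ FIRST(Y)
From Y → ; n (:
  - ';' is a terminal: add ';' and stop
From Y → S ;:
  - S is a non-terminal: add FIRST(S) \ {ε} = { 'n' }
    S is nullable, so continue to the next symbol
  - ';' is a terminal: add ';' and stop
From Y → ε:
  - ε-production, so ε ∈ FIRST(Y)
From Y → ; S:
  - ';' is a terminal: add ';' and stop

Collecting: FIRST(Y) = { ';', 'n', ε }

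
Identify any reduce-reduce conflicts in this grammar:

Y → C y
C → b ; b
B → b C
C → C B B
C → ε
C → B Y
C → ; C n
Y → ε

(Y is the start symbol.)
A reduce-reduce conflict occurs when an LR(0) state has two complete items [A → α .] and [B → β .] — both call for a reduction, and with no lookahead the parser cannot choose between them.

Augment with Y' → Y and build the canonical LR(0) collection (I0 = CLOSURE({[Y' → . Y]}), then GOTO on every symbol after a dot until no new states appear). It has 16 states:
  I0: { [B → . b C], [C → . ; C n], [C → . B Y], [C → . C B B], [C → . b ; b], [C → .], [Y → . C y], [Y → .], [Y' → . Y] }  — shift, 2 reduces
  I1: { [B → . b C], [C → . ; C n], [C → . B Y], [C → . C B B], [C → . b ; b], [C → .], [C → ; . C n] }  — shift, reduce
  I2: { [B → . b C], [C → . ; C n], [C → . B Y], [C → . C B B], [C → . b ; b], [C → .], [C → B . Y], [Y → . C y], [Y → .] }  — shift, 2 reduces
  I3: { [B → . b C], [C → C . B B], [Y → C . y] }  — shift
  I4: { [Y' → Y .] }  — accept
  I5: { [B → . b C], [B → b . C], [C → . ; C n], [C → . B Y], [C → . C B B], [C → . b ; b], [C → .], [C → b . ; b] }  — shift, reduce
  I6: { [B → . b C], [C → . ; C n], [C → . B Y], [C → . C B B], [C → . b ; b], [C → .], [C → ; . C n], [C → b ; . b] }  — shift, reduce
  I7: { [B → . b C], [B → b C .], [C → C . B B] }  — shift, reduce
  I8: { [B → . b C], [C → C B . B] }  — shift
  I9: { [B → . b C], [B → b . C], [C → . ; C n], [C → . B Y], [C → . C B B], [C → . b ; b], [C → .] }  — shift, reduce
  I10: { [C → C B B .] }  — reduce
  I11: { [B → . b C], [C → ; C . n], [C → C . B B] }  — shift
  I12: { [B → . b C], [B → b . C], [C → . ; C n], [C → . B Y], [C → . C B B], [C → . b ; b], [C → .], [C → b . ; b], [C → b ; b .] }  — shift, 2 reduces
  I13: { [C → ; C n .] }  — reduce
  I14: { [Y → C y .] }  — reduce
  I15: { [C → B Y .] }  — reduce

I0 contains complete items [C → .], [Y → .] — reduce-reduce conflict.
I2 contains complete items [C → .], [Y → .] — reduce-reduce conflict.
I12 contains complete items [C → .], [C → b ; b .] — reduce-reduce conflict.

Answer: Yes — I0: [C → .] vs [Y → .]; I2: [C → .] vs [Y → .]; I12: [C → .] vs [C → b ; b .]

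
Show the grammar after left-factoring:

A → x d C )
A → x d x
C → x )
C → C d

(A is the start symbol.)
Left-factoring transforms A → αβ₁ | αβ₂ into A → αA' and A' → β₁ | β₂
(α is the longest common prefix among the alternatives). Repeat until
no nonterminal has two alternatives with a common prefix.

Round 1: A has alternatives sharing prefix 'x d'. Introduce A': A → x d A'
  Add: A' → C )
  Add: A' → x

No remaining common prefixes — done.

Resulting grammar:
A → x d A'
A' → C )
A' → x
C → x )
C → C d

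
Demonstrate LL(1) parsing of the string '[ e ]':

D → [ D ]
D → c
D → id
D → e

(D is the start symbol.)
Stack is shown with the top on the left.

Stack    Input    Action
------------------------
D $      [ e ] $  output D → [ D ]
[ D ] $  [ e ] $  match '['
D ] $    e ] $    output D → e
e ] $    e ] $    match 'e'
] $      ] $      match ']'
$        $        accept

The string is accepted.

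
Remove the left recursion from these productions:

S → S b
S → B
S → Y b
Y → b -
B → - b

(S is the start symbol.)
S → B S'
S → Y b S'
S' → b S'
S' → ε
Y → b -
B → - b

S is directly left-recursive. The standard transformation for
  A → A α₁ | ... | A α_m | β₁ | ... | β_n
is
  A  → β₁ A' | ... | β_n A'
  A' → α₁ A' | ... | α_m A' | ε

S → B becomes S → B S'
S → Y b becomes S → Y b S'
S → S b becomes S' → b S'
Add S' → ε

Productions for other non-terminals are unchanged:
  Y → b -
  B → - b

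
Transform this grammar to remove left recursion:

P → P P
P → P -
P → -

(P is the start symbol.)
P is directly left-recursive. The standard transformation for
  A → A α₁ | ... | A α_m | β₁ | ... | β_n
is
  A  → β₁ A' | ... | β_n A'
  A' → α₁ A' | ... | α_m A' | ε

P → - becomes P → - P'
P → P P becomes P' → P P'
P → P - becomes P' → - P'
Add P' → ε

Resulting grammar:
P → - P'
P' → P P'
P' → - P'
P' → ε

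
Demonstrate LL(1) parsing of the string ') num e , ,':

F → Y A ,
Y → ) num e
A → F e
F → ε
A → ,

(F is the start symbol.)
LL(1) parsing maintains a stack (initially the start symbol over $) and the input. At each step: if the stack top is a terminal, match it against the current input token; if it is a non-terminal N, replace it with the RHS of M[N, lookahead] (the unique production whose predict set contains the lookahead).

Stack is shown with the top on the left.

Stack          Input          Action
------------------------------------
F $            ) num e , , $  output F → Y A ,
Y A , $        ) num e , , $  output Y → ) num e
) num e A , $  ) num e , , $  match ')'
num e A , $    num e , , $    match 'num'
e A , $        e , , $        match 'e'
A , $          , , $          output A → ,
, , $          , , $          match ','
, $            , $            match ','
$              $              accept

The string is accepted.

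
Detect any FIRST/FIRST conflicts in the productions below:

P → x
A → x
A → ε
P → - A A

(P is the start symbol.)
No FIRST/FIRST conflicts.

A FIRST/FIRST conflict occurs when two productions N → α and N → β for the same non-terminal have FIRST(α) ∩ FIRST(β) ≠ ∅ (with ε ∈ FIRST of a nullable right-hand side, so two nullable alternatives also conflict).

Productions for P:
  P → x: FIRST = { 'x' }
  P → - A A: FIRST = { '-' }
Productions for A:
  A → x: FIRST = { 'x' }
  A → ε: FIRST = { ε }

All alternatives of each non-terminal have pairwise disjoint FIRST sets.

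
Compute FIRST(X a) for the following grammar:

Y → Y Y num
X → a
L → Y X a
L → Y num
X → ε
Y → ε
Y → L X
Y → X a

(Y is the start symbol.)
{ 'a' }

FIRST sets of the non-terminals involved (from the grammar, by fixed-point iteration):
  FIRST(X) = { 'a', ε }

To compute FIRST(X a), process the symbols left to right:
Symbol X is a non-terminal. Add FIRST(X) \ {ε} = { 'a' }
X is nullable (ε ∈ FIRST(X)), continue to the next symbol.
Symbol a is a terminal. Add 'a' and stop.
FIRST(X a) = { 'a' }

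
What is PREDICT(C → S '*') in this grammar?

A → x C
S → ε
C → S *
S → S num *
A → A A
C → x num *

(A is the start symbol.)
PREDICT(C → S '*') = (FIRST(RHS) \ {ε}) ∪ (FOLLOW(C) if ε ∈ FIRST(RHS), i.e. RHS ⇒* ε)
FIRST(S) = { 'num', ε }
FIRST(S '*') = { '*', 'num' }
ε ∉ FIRST(S '*'), so FOLLOW(C) is not added.
PREDICT(C → S '*') = { '*', 'num' }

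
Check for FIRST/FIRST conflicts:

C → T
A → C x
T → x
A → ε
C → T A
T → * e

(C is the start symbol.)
A FIRST/FIRST conflict occurs when two productions N → α and N → β for the same non-terminal have FIRST(α) ∩ FIRST(β) ≠ ∅ (with ε ∈ FIRST of a nullable right-hand side, so two nullable alternatives also conflict).

FIRST sets of the non-terminals at (or reachable through a nullable prefix from) the front of some alternative:
  FIRST(T) = { '*', 'x' }
  FIRST(C) = { '*', 'x' }

Productions for C:
  C → T: FIRST = { '*', 'x' }
  C → T A: FIRST = { '*', 'x' }
Productions for A:
  A → C x: FIRST = { '*', 'x' }
  A → ε: FIRST = { ε }
Productions for T:
  T → x: FIRST = { 'x' }
  T → * e: FIRST = { '*' }

Conflict for C: C → T and C → T A
  Overlap: { '*', 'x' }

Answer: Yes. C → T / C → T A on { '*', 'x' }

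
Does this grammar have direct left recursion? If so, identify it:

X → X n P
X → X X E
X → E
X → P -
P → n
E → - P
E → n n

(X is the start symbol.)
X → X n P: LEFT RECURSIVE (starts with X)
X → X X E: LEFT RECURSIVE (starts with X)
X → E: starts with E
X → P -: starts with P
P → n: starts with n
E → - P: starts with '-'
E → n n: starts with n

The grammar has direct left recursion on: X.

Answer: Yes, X is left-recursive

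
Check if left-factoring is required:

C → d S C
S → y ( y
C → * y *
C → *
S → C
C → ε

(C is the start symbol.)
Left-factoring is needed when two productions for the same non-terminal
share a common prefix on the right-hand side.

Productions for C:
  C → d S C
  C → * y *
  C → *
  C → ε
Productions for S:
  S → y ( y
  S → C

Found common prefix '*' in productions for C

Answer: Yes, C has productions with common prefix '*'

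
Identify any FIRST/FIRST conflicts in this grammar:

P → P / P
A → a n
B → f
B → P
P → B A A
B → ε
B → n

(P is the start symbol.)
A FIRST/FIRST conflict occurs when two productions N → α and N → β for the same non-terminal have FIRST(α) ∩ FIRST(β) ≠ ∅ (with ε ∈ FIRST of a nullable right-hand side, so two nullable alternatives also conflict).

FIRST sets of the non-terminals at (or reachable through a nullable prefix from) the front of some alternative:
  FIRST(P) = { 'a', 'f', 'n' }
  FIRST(B) = { 'a', 'f', 'n', ε }
  FIRST(A) = { 'a' }

Productions for P:
  P → P / P: FIRST = { 'a', 'f', 'n' }
  P → B A A: FIRST = { 'a', 'f', 'n' }
Productions for B:
  B → f: FIRST = { 'f' }
  B → P: FIRST = { 'a', 'f', 'n' }
  B → ε: FIRST = { ε }
  B → n: FIRST = { 'n' }
A has only one production, so no FIRST/FIRST conflict is possible there.

Conflict for P: P → P / P and P → B A A
  Overlap: { 'a', 'f', 'n' }
Conflict for B: B → f and B → P
  Overlap: { 'f' }
Conflict for B: B → P and B → n
  Overlap: { 'n' }

Answer: Yes. P → P '/' P / P → B A A on { 'a', 'f', 'n' }; B → f / B → P on { 'f' }; B → P / B → n on { 'n' }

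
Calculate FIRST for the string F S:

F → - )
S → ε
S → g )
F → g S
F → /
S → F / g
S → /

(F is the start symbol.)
FIRST sets of the non-terminals involved (from the grammar, by fixed-point iteration):
  FIRST(F) = { '-', '/', 'g' }

To compute FIRST(F S), process the symbols left to right:
Symbol F is a non-terminal. Add FIRST(F) \ {ε} = { '-', '/', 'g' }
F is not nullable (ε ∉ FIRST(F)), so stop here.
FIRST(F S) = { '-', '/', 'g' }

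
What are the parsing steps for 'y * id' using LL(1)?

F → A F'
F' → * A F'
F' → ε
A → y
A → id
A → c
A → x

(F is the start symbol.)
LL(1) parsing maintains a stack (initially the start symbol over $) and the input. At each step: if the stack top is a terminal, match it against the current input token; if it is a non-terminal N, replace it with the RHS of M[N, lookahead] (the unique production whose predict set contains the lookahead).

Stack is shown with the top on the left.

Stack     Input     Action
--------------------------
F $       y * id $  output F → A F'
A F' $    y * id $  output A → y
y F' $    y * id $  match 'y'
F' $      * id $    output F' → * A F'
* A F' $  * id $    match '*'
A F' $    id $      output A → id
id F' $   id $      match 'id'
F' $      $         output F' → ε
$         $         accept

The string is accepted.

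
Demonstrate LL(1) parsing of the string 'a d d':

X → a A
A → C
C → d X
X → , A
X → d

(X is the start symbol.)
LL(1) parsing maintains a stack (initially the start symbol over $) and the input. At each step: if the stack top is a terminal, match it against the current input token; if it is a non-terminal N, replace it with the RHS of M[N, lookahead] (the unique production whose predict set contains the lookahead).

Stack is shown with the top on the left.

Stack  Input    Action
----------------------
X $    a d d $  output X → a A
a A $  a d d $  match 'a'
A $    d d $    output A → C
C $    d d $    output C → d X
d X $  d d $    match 'd'
X $    d $      output X → d
d $    d $      match 'd'
$      $        accept

The string is accepted.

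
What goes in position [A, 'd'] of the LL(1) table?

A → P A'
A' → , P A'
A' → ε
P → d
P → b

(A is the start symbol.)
To find M[A, 'd'], we find productions for A where 'd' is in the predict set (PREDICT(N → α) = (FIRST(α) \ {ε}) ∪ (FOLLOW(N) if α ⇒* ε)).

Relevant sets:
  FIRST(P) = { 'b', 'd' }

A → P A': PREDICT = { 'b', 'd' }
  'd' is in predict set, so this production goes in M[A, 'd']

M[A, 'd'] = A → P A'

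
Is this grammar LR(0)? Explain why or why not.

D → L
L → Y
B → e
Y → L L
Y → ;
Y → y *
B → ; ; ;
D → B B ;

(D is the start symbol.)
No. Shift-reduce conflict between [Y → ; .] and [B → ; . ; ;]

A grammar is LR(0) if no state in the canonical LR(0) collection has:
  - both a shift item (dot before a terminal) and a complete item (shift-reduce conflict), or
  - two or more complete items (reduce-reduce conflict; the accept item [D' → D .] counts as a complete item here).

Augment with D' → D and build the canonical LR(0) collection (I0 = CLOSURE({[D' → . D]}), then GOTO on every symbol after a dot until no new states appear). It has 16 states:
  I0: { [B → . ; ; ;], [B → . e], [D → . B B ;], [D → . L], [D' → . D], [L → . Y], [Y → . ;], [Y → . L L], [Y → . y *] }  — shift
  I1: { [B → ; . ; ;], [Y → ; .] }  — shift, reduce
  I2: { [B → . ; ; ;], [B → . e], [D → B . B ;] }  — shift
  I3: { [D' → D .] }  — accept
  I4: { [D → L .], [L → . Y], [Y → . ;], [Y → . L L], [Y → . y *], [Y → L . L] }  — shift, reduce
  I5: { [L → Y .] }  — reduce
  I6: { [B → e .] }  — reduce
  I7: { [Y → y . *] }  — shift
  I8: { [Y → y * .] }  — reduce
  I9: { [Y → ; .] }  — reduce
  I10: { [L → . Y], [Y → . ;], [Y → . L L], [Y → . y *], [Y → L . L], [Y → L L .] }  — shift, reduce
  I11: { [B → ; . ; ;] }  — shift
  I12: { [D → B B . ;] }  — shift
  I13: { [D → B B ; .] }  — reduce
  I14: { [B → ; ; . ;] }  — shift
  I15: { [B → ; ; ; .] }  — reduce

Conflict in state I1:
  Shift-reduce conflict between [Y → ; .] and [B → ; . ; ;]
So the grammar is NOT LR(0).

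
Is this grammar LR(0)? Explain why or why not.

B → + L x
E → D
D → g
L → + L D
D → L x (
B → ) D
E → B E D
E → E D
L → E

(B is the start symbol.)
A grammar is LR(0) if no state in the canonical LR(0) collection has:
  - both a shift item (dot before a terminal) and a complete item (shift-reduce conflict), or
  - two or more complete items (reduce-reduce conflict; the accept item [B' → B .] counts as a complete item here).

Augment with B' → B and build the canonical LR(0) collection (I0 = CLOSURE({[B' → . B]}), then GOTO on every symbol after a dot until no new states appear). It has 20 states:
  I0: { [B → . ) D], [B → . + L x], [B' → . B] }  — shift
  I1: { [B → ) . D], [B → . ) D], [B → . + L x], [D → . L x (], [D → . g], [E → . B E D], [E → . D], [E → . E D], [L → . + L D], [L → . E] }  — shift
  I2: { [B → + . L x], [B → . ) D], [B → . + L x], [D → . L x (], [D → . g], [E → . B E D], [E → . D], [E → . E D], [L → . + L D], [L → . E] }  — shift
  I3: { [B' → B .] }  — accept
  I4: { [B → + . L x], [B → . ) D], [B → . + L x], [D → . L x (], [D → . g], [E → . B E D], [E → . D], [E → . E D], [L → + . L D], [L → . + L D], [L → . E] }  — shift
  I5: { [B → . ) D], [B → . + L x], [D → . L x (], [D → . g], [E → . B E D], [E → . D], [E → . E D], [E → B . E D], [L → . + L D], [L → . E] }  — shift
  I6: { [E → D .] }  — reduce
  I7: { [B → . ) D], [B → . + L x], [D → . L x (], [D → . g], [E → . B E D], [E → . D], [E → . E D], [E → E . D], [L → . + L D], [L → . E], [L → E .] }  — shift, reduce
  I8: { [B → + L . x], [D → L . x (] }  — shift
  I9: { [D → g .] }  — reduce
  I10: { [B → + L x .], [D → L x . (] }  — shift, reduce
  I11: { [D → L x ( .] }  — reduce
  I12: { [E → D .], [E → E D .] }  — 2 reduces
  I13: { [D → L . x (] }  — shift
  I14: { [D → L x . (] }  — shift
  I15: { [B → . ) D], [B → . + L x], [D → . L x (], [D → . g], [E → . B E D], [E → . D], [E → . E D], [E → B E . D], [E → E . D], [L → . + L D], [L → . E], [L → E .] }  — shift, reduce
  I16: { [E → B E D .], [E → D .], [E → E D .] }  — 3 reduces
  I17: { [B → + L . x], [B → . ) D], [B → . + L x], [D → . L x (], [D → . g], [D → L . x (], [E → . B E D], [E → . D], [E → . E D], [L → + L . D], [L → . + L D], [L → . E] }  — shift
  I18: { [E → D .], [L → + L D .] }  — 2 reduces
  I19: { [B → ) D .], [E → D .] }  — 2 reduces

Conflict in state I7:
  Shift-reduce conflict between [L → E .] and [B → . ) D]
So the grammar is NOT LR(0).

Answer: No. Shift-reduce conflict between [L → E .] and [B → . ) D]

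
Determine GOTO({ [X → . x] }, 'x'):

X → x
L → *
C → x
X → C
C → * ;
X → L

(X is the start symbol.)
{ [X → x .] }

GOTO(I, 'x') = CLOSURE({ [A → αX.β] : [A → α.Xβ] ∈ I, X = 'x' })

Items with dot before 'x', with the dot advanced:
  [X → . x] → [X → x .]
Closure adds nothing (no advanced item has the dot before a non-terminal).

GOTO = { [X → x .] }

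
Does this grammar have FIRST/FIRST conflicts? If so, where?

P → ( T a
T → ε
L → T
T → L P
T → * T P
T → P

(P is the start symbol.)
Yes. T → L P / T → '*' T P on { '*' }; T → L P / T → P on { '(' }

A FIRST/FIRST conflict occurs when two productions N → α and N → β for the same non-terminal have FIRST(α) ∩ FIRST(β) ≠ ∅ (with ε ∈ FIRST of a nullable right-hand side, so two nullable alternatives also conflict).

FIRST sets of the non-terminals at (or reachable through a nullable prefix from) the front of some alternative:
  FIRST(L) = { '(', '*', ε }
  FIRST(P) = { '(' }

Productions for T:
  T → ε: FIRST = { ε }
  T → L P: FIRST = { '(', '*' }
  T → * T P: FIRST = { '*' }
  T → P: FIRST = { '(' }
P, L have only one production, so no FIRST/FIRST conflict is possible there.

Conflict for T: T → L P and T → * T P
  Overlap: { '*' }
Conflict for T: T → L P and T → P
  Overlap: { '(' }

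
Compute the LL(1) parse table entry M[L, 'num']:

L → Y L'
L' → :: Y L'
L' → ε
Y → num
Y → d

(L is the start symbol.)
L → Y L'

To find M[L, 'num'], we find productions for L where 'num' is in the predict set (PREDICT(N → α) = (FIRST(α) \ {ε}) ∪ (FOLLOW(N) if α ⇒* ε)).

Relevant sets:
  FIRST(Y) = { 'd', 'num' }

L → Y L': PREDICT = { 'd', 'num' }
  'num' is in predict set, so this production goes in M[L, 'num']

M[L, 'num'] = L → Y L'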